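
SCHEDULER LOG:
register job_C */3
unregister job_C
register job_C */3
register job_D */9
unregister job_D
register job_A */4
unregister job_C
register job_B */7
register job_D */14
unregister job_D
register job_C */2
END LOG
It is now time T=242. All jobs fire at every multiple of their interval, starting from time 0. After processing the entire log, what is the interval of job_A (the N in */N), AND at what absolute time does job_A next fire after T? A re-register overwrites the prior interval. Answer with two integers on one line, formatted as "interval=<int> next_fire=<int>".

Answer: interval=4 next_fire=244

Derivation:
Op 1: register job_C */3 -> active={job_C:*/3}
Op 2: unregister job_C -> active={}
Op 3: register job_C */3 -> active={job_C:*/3}
Op 4: register job_D */9 -> active={job_C:*/3, job_D:*/9}
Op 5: unregister job_D -> active={job_C:*/3}
Op 6: register job_A */4 -> active={job_A:*/4, job_C:*/3}
Op 7: unregister job_C -> active={job_A:*/4}
Op 8: register job_B */7 -> active={job_A:*/4, job_B:*/7}
Op 9: register job_D */14 -> active={job_A:*/4, job_B:*/7, job_D:*/14}
Op 10: unregister job_D -> active={job_A:*/4, job_B:*/7}
Op 11: register job_C */2 -> active={job_A:*/4, job_B:*/7, job_C:*/2}
Final interval of job_A = 4
Next fire of job_A after T=242: (242//4+1)*4 = 244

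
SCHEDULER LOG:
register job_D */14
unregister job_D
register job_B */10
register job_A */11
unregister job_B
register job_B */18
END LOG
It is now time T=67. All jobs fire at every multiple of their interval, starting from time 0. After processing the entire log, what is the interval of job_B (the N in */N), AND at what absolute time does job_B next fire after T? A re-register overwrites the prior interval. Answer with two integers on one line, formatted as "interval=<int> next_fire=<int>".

Op 1: register job_D */14 -> active={job_D:*/14}
Op 2: unregister job_D -> active={}
Op 3: register job_B */10 -> active={job_B:*/10}
Op 4: register job_A */11 -> active={job_A:*/11, job_B:*/10}
Op 5: unregister job_B -> active={job_A:*/11}
Op 6: register job_B */18 -> active={job_A:*/11, job_B:*/18}
Final interval of job_B = 18
Next fire of job_B after T=67: (67//18+1)*18 = 72

Answer: interval=18 next_fire=72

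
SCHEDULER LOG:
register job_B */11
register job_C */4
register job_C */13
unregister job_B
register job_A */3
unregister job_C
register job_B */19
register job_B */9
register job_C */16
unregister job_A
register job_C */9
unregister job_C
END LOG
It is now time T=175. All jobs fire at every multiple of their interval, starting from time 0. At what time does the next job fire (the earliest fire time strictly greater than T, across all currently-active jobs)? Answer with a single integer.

Answer: 180

Derivation:
Op 1: register job_B */11 -> active={job_B:*/11}
Op 2: register job_C */4 -> active={job_B:*/11, job_C:*/4}
Op 3: register job_C */13 -> active={job_B:*/11, job_C:*/13}
Op 4: unregister job_B -> active={job_C:*/13}
Op 5: register job_A */3 -> active={job_A:*/3, job_C:*/13}
Op 6: unregister job_C -> active={job_A:*/3}
Op 7: register job_B */19 -> active={job_A:*/3, job_B:*/19}
Op 8: register job_B */9 -> active={job_A:*/3, job_B:*/9}
Op 9: register job_C */16 -> active={job_A:*/3, job_B:*/9, job_C:*/16}
Op 10: unregister job_A -> active={job_B:*/9, job_C:*/16}
Op 11: register job_C */9 -> active={job_B:*/9, job_C:*/9}
Op 12: unregister job_C -> active={job_B:*/9}
  job_B: interval 9, next fire after T=175 is 180
Earliest fire time = 180 (job job_B)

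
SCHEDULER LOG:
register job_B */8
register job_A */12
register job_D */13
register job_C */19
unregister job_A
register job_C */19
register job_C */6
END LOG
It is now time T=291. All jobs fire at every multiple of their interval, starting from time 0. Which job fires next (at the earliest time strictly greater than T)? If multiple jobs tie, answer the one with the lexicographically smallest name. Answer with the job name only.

Answer: job_C

Derivation:
Op 1: register job_B */8 -> active={job_B:*/8}
Op 2: register job_A */12 -> active={job_A:*/12, job_B:*/8}
Op 3: register job_D */13 -> active={job_A:*/12, job_B:*/8, job_D:*/13}
Op 4: register job_C */19 -> active={job_A:*/12, job_B:*/8, job_C:*/19, job_D:*/13}
Op 5: unregister job_A -> active={job_B:*/8, job_C:*/19, job_D:*/13}
Op 6: register job_C */19 -> active={job_B:*/8, job_C:*/19, job_D:*/13}
Op 7: register job_C */6 -> active={job_B:*/8, job_C:*/6, job_D:*/13}
  job_B: interval 8, next fire after T=291 is 296
  job_C: interval 6, next fire after T=291 is 294
  job_D: interval 13, next fire after T=291 is 299
Earliest = 294, winner (lex tiebreak) = job_C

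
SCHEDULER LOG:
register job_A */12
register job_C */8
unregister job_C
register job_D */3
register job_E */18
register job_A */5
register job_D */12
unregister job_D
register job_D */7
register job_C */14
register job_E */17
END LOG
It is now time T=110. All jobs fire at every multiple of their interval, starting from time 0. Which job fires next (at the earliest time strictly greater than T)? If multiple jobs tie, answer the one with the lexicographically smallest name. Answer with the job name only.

Op 1: register job_A */12 -> active={job_A:*/12}
Op 2: register job_C */8 -> active={job_A:*/12, job_C:*/8}
Op 3: unregister job_C -> active={job_A:*/12}
Op 4: register job_D */3 -> active={job_A:*/12, job_D:*/3}
Op 5: register job_E */18 -> active={job_A:*/12, job_D:*/3, job_E:*/18}
Op 6: register job_A */5 -> active={job_A:*/5, job_D:*/3, job_E:*/18}
Op 7: register job_D */12 -> active={job_A:*/5, job_D:*/12, job_E:*/18}
Op 8: unregister job_D -> active={job_A:*/5, job_E:*/18}
Op 9: register job_D */7 -> active={job_A:*/5, job_D:*/7, job_E:*/18}
Op 10: register job_C */14 -> active={job_A:*/5, job_C:*/14, job_D:*/7, job_E:*/18}
Op 11: register job_E */17 -> active={job_A:*/5, job_C:*/14, job_D:*/7, job_E:*/17}
  job_A: interval 5, next fire after T=110 is 115
  job_C: interval 14, next fire after T=110 is 112
  job_D: interval 7, next fire after T=110 is 112
  job_E: interval 17, next fire after T=110 is 119
Earliest = 112, winner (lex tiebreak) = job_C

Answer: job_C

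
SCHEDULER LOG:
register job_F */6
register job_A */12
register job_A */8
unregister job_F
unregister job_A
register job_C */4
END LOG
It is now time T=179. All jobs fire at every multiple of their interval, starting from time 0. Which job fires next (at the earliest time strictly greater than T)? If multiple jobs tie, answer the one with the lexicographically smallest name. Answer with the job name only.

Answer: job_C

Derivation:
Op 1: register job_F */6 -> active={job_F:*/6}
Op 2: register job_A */12 -> active={job_A:*/12, job_F:*/6}
Op 3: register job_A */8 -> active={job_A:*/8, job_F:*/6}
Op 4: unregister job_F -> active={job_A:*/8}
Op 5: unregister job_A -> active={}
Op 6: register job_C */4 -> active={job_C:*/4}
  job_C: interval 4, next fire after T=179 is 180
Earliest = 180, winner (lex tiebreak) = job_C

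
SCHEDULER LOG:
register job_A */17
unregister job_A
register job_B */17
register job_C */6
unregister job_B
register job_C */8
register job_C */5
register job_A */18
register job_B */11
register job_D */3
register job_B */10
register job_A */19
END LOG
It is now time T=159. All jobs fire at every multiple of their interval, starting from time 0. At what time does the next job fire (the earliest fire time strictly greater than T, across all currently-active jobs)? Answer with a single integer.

Op 1: register job_A */17 -> active={job_A:*/17}
Op 2: unregister job_A -> active={}
Op 3: register job_B */17 -> active={job_B:*/17}
Op 4: register job_C */6 -> active={job_B:*/17, job_C:*/6}
Op 5: unregister job_B -> active={job_C:*/6}
Op 6: register job_C */8 -> active={job_C:*/8}
Op 7: register job_C */5 -> active={job_C:*/5}
Op 8: register job_A */18 -> active={job_A:*/18, job_C:*/5}
Op 9: register job_B */11 -> active={job_A:*/18, job_B:*/11, job_C:*/5}
Op 10: register job_D */3 -> active={job_A:*/18, job_B:*/11, job_C:*/5, job_D:*/3}
Op 11: register job_B */10 -> active={job_A:*/18, job_B:*/10, job_C:*/5, job_D:*/3}
Op 12: register job_A */19 -> active={job_A:*/19, job_B:*/10, job_C:*/5, job_D:*/3}
  job_A: interval 19, next fire after T=159 is 171
  job_B: interval 10, next fire after T=159 is 160
  job_C: interval 5, next fire after T=159 is 160
  job_D: interval 3, next fire after T=159 is 162
Earliest fire time = 160 (job job_B)

Answer: 160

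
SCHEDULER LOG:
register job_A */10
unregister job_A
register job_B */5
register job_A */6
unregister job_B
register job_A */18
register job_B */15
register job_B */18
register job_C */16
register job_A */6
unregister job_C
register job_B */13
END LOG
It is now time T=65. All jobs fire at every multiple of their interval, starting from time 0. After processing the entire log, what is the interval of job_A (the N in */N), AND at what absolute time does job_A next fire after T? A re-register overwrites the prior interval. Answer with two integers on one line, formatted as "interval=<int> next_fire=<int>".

Op 1: register job_A */10 -> active={job_A:*/10}
Op 2: unregister job_A -> active={}
Op 3: register job_B */5 -> active={job_B:*/5}
Op 4: register job_A */6 -> active={job_A:*/6, job_B:*/5}
Op 5: unregister job_B -> active={job_A:*/6}
Op 6: register job_A */18 -> active={job_A:*/18}
Op 7: register job_B */15 -> active={job_A:*/18, job_B:*/15}
Op 8: register job_B */18 -> active={job_A:*/18, job_B:*/18}
Op 9: register job_C */16 -> active={job_A:*/18, job_B:*/18, job_C:*/16}
Op 10: register job_A */6 -> active={job_A:*/6, job_B:*/18, job_C:*/16}
Op 11: unregister job_C -> active={job_A:*/6, job_B:*/18}
Op 12: register job_B */13 -> active={job_A:*/6, job_B:*/13}
Final interval of job_A = 6
Next fire of job_A after T=65: (65//6+1)*6 = 66

Answer: interval=6 next_fire=66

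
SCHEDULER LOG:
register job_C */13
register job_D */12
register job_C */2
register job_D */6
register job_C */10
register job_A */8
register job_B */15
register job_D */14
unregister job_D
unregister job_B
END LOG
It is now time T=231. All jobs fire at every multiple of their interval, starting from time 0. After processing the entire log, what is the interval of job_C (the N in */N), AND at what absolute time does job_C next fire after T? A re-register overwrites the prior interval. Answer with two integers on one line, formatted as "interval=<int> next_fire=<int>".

Answer: interval=10 next_fire=240

Derivation:
Op 1: register job_C */13 -> active={job_C:*/13}
Op 2: register job_D */12 -> active={job_C:*/13, job_D:*/12}
Op 3: register job_C */2 -> active={job_C:*/2, job_D:*/12}
Op 4: register job_D */6 -> active={job_C:*/2, job_D:*/6}
Op 5: register job_C */10 -> active={job_C:*/10, job_D:*/6}
Op 6: register job_A */8 -> active={job_A:*/8, job_C:*/10, job_D:*/6}
Op 7: register job_B */15 -> active={job_A:*/8, job_B:*/15, job_C:*/10, job_D:*/6}
Op 8: register job_D */14 -> active={job_A:*/8, job_B:*/15, job_C:*/10, job_D:*/14}
Op 9: unregister job_D -> active={job_A:*/8, job_B:*/15, job_C:*/10}
Op 10: unregister job_B -> active={job_A:*/8, job_C:*/10}
Final interval of job_C = 10
Next fire of job_C after T=231: (231//10+1)*10 = 240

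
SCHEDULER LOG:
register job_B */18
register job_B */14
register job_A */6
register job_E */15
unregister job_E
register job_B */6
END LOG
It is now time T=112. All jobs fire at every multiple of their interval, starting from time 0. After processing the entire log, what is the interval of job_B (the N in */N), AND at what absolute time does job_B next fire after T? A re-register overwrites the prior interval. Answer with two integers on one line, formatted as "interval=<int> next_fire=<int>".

Answer: interval=6 next_fire=114

Derivation:
Op 1: register job_B */18 -> active={job_B:*/18}
Op 2: register job_B */14 -> active={job_B:*/14}
Op 3: register job_A */6 -> active={job_A:*/6, job_B:*/14}
Op 4: register job_E */15 -> active={job_A:*/6, job_B:*/14, job_E:*/15}
Op 5: unregister job_E -> active={job_A:*/6, job_B:*/14}
Op 6: register job_B */6 -> active={job_A:*/6, job_B:*/6}
Final interval of job_B = 6
Next fire of job_B after T=112: (112//6+1)*6 = 114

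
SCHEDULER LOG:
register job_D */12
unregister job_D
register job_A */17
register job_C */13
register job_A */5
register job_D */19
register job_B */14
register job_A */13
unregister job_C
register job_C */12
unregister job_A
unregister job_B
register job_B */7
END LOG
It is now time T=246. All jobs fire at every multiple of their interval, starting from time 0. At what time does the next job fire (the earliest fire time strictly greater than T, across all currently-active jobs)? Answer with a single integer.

Op 1: register job_D */12 -> active={job_D:*/12}
Op 2: unregister job_D -> active={}
Op 3: register job_A */17 -> active={job_A:*/17}
Op 4: register job_C */13 -> active={job_A:*/17, job_C:*/13}
Op 5: register job_A */5 -> active={job_A:*/5, job_C:*/13}
Op 6: register job_D */19 -> active={job_A:*/5, job_C:*/13, job_D:*/19}
Op 7: register job_B */14 -> active={job_A:*/5, job_B:*/14, job_C:*/13, job_D:*/19}
Op 8: register job_A */13 -> active={job_A:*/13, job_B:*/14, job_C:*/13, job_D:*/19}
Op 9: unregister job_C -> active={job_A:*/13, job_B:*/14, job_D:*/19}
Op 10: register job_C */12 -> active={job_A:*/13, job_B:*/14, job_C:*/12, job_D:*/19}
Op 11: unregister job_A -> active={job_B:*/14, job_C:*/12, job_D:*/19}
Op 12: unregister job_B -> active={job_C:*/12, job_D:*/19}
Op 13: register job_B */7 -> active={job_B:*/7, job_C:*/12, job_D:*/19}
  job_B: interval 7, next fire after T=246 is 252
  job_C: interval 12, next fire after T=246 is 252
  job_D: interval 19, next fire after T=246 is 247
Earliest fire time = 247 (job job_D)

Answer: 247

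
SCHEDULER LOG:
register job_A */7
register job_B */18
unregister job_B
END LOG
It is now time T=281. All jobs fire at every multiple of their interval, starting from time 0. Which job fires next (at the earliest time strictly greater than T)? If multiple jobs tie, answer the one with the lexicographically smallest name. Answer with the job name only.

Op 1: register job_A */7 -> active={job_A:*/7}
Op 2: register job_B */18 -> active={job_A:*/7, job_B:*/18}
Op 3: unregister job_B -> active={job_A:*/7}
  job_A: interval 7, next fire after T=281 is 287
Earliest = 287, winner (lex tiebreak) = job_A

Answer: job_A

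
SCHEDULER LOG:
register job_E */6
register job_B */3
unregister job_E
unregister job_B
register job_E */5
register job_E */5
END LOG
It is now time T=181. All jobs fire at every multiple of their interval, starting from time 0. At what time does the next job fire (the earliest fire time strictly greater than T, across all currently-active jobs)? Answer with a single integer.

Answer: 185

Derivation:
Op 1: register job_E */6 -> active={job_E:*/6}
Op 2: register job_B */3 -> active={job_B:*/3, job_E:*/6}
Op 3: unregister job_E -> active={job_B:*/3}
Op 4: unregister job_B -> active={}
Op 5: register job_E */5 -> active={job_E:*/5}
Op 6: register job_E */5 -> active={job_E:*/5}
  job_E: interval 5, next fire after T=181 is 185
Earliest fire time = 185 (job job_E)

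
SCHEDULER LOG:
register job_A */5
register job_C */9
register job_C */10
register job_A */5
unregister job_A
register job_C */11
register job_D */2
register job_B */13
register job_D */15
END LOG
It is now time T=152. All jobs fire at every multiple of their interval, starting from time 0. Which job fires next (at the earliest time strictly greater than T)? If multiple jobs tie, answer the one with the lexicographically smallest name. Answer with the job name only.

Answer: job_C

Derivation:
Op 1: register job_A */5 -> active={job_A:*/5}
Op 2: register job_C */9 -> active={job_A:*/5, job_C:*/9}
Op 3: register job_C */10 -> active={job_A:*/5, job_C:*/10}
Op 4: register job_A */5 -> active={job_A:*/5, job_C:*/10}
Op 5: unregister job_A -> active={job_C:*/10}
Op 6: register job_C */11 -> active={job_C:*/11}
Op 7: register job_D */2 -> active={job_C:*/11, job_D:*/2}
Op 8: register job_B */13 -> active={job_B:*/13, job_C:*/11, job_D:*/2}
Op 9: register job_D */15 -> active={job_B:*/13, job_C:*/11, job_D:*/15}
  job_B: interval 13, next fire after T=152 is 156
  job_C: interval 11, next fire after T=152 is 154
  job_D: interval 15, next fire after T=152 is 165
Earliest = 154, winner (lex tiebreak) = job_C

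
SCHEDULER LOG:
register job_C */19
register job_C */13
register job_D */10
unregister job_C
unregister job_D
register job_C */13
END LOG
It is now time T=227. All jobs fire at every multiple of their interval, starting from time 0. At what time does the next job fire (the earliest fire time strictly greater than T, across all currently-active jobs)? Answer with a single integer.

Op 1: register job_C */19 -> active={job_C:*/19}
Op 2: register job_C */13 -> active={job_C:*/13}
Op 3: register job_D */10 -> active={job_C:*/13, job_D:*/10}
Op 4: unregister job_C -> active={job_D:*/10}
Op 5: unregister job_D -> active={}
Op 6: register job_C */13 -> active={job_C:*/13}
  job_C: interval 13, next fire after T=227 is 234
Earliest fire time = 234 (job job_C)

Answer: 234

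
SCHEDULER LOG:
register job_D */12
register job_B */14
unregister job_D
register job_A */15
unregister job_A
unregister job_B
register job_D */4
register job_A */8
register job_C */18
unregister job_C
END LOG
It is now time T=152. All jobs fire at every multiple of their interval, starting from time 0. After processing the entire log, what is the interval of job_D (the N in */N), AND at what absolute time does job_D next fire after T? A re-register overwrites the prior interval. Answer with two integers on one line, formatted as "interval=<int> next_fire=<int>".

Op 1: register job_D */12 -> active={job_D:*/12}
Op 2: register job_B */14 -> active={job_B:*/14, job_D:*/12}
Op 3: unregister job_D -> active={job_B:*/14}
Op 4: register job_A */15 -> active={job_A:*/15, job_B:*/14}
Op 5: unregister job_A -> active={job_B:*/14}
Op 6: unregister job_B -> active={}
Op 7: register job_D */4 -> active={job_D:*/4}
Op 8: register job_A */8 -> active={job_A:*/8, job_D:*/4}
Op 9: register job_C */18 -> active={job_A:*/8, job_C:*/18, job_D:*/4}
Op 10: unregister job_C -> active={job_A:*/8, job_D:*/4}
Final interval of job_D = 4
Next fire of job_D after T=152: (152//4+1)*4 = 156

Answer: interval=4 next_fire=156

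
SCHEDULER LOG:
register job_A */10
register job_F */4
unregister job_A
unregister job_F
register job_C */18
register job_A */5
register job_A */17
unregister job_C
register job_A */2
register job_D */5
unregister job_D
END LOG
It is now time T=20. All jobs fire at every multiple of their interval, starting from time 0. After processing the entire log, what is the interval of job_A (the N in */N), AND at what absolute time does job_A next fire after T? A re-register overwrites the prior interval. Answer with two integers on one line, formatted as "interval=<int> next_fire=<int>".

Answer: interval=2 next_fire=22

Derivation:
Op 1: register job_A */10 -> active={job_A:*/10}
Op 2: register job_F */4 -> active={job_A:*/10, job_F:*/4}
Op 3: unregister job_A -> active={job_F:*/4}
Op 4: unregister job_F -> active={}
Op 5: register job_C */18 -> active={job_C:*/18}
Op 6: register job_A */5 -> active={job_A:*/5, job_C:*/18}
Op 7: register job_A */17 -> active={job_A:*/17, job_C:*/18}
Op 8: unregister job_C -> active={job_A:*/17}
Op 9: register job_A */2 -> active={job_A:*/2}
Op 10: register job_D */5 -> active={job_A:*/2, job_D:*/5}
Op 11: unregister job_D -> active={job_A:*/2}
Final interval of job_A = 2
Next fire of job_A after T=20: (20//2+1)*2 = 22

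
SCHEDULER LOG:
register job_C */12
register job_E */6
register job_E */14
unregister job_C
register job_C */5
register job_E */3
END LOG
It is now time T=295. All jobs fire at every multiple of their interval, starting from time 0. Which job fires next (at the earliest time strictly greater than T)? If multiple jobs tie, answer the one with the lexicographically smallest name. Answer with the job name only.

Op 1: register job_C */12 -> active={job_C:*/12}
Op 2: register job_E */6 -> active={job_C:*/12, job_E:*/6}
Op 3: register job_E */14 -> active={job_C:*/12, job_E:*/14}
Op 4: unregister job_C -> active={job_E:*/14}
Op 5: register job_C */5 -> active={job_C:*/5, job_E:*/14}
Op 6: register job_E */3 -> active={job_C:*/5, job_E:*/3}
  job_C: interval 5, next fire after T=295 is 300
  job_E: interval 3, next fire after T=295 is 297
Earliest = 297, winner (lex tiebreak) = job_E

Answer: job_E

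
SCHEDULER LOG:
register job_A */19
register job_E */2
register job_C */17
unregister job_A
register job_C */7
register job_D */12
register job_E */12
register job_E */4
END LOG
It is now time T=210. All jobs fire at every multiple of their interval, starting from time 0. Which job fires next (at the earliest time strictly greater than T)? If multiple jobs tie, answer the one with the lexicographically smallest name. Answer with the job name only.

Op 1: register job_A */19 -> active={job_A:*/19}
Op 2: register job_E */2 -> active={job_A:*/19, job_E:*/2}
Op 3: register job_C */17 -> active={job_A:*/19, job_C:*/17, job_E:*/2}
Op 4: unregister job_A -> active={job_C:*/17, job_E:*/2}
Op 5: register job_C */7 -> active={job_C:*/7, job_E:*/2}
Op 6: register job_D */12 -> active={job_C:*/7, job_D:*/12, job_E:*/2}
Op 7: register job_E */12 -> active={job_C:*/7, job_D:*/12, job_E:*/12}
Op 8: register job_E */4 -> active={job_C:*/7, job_D:*/12, job_E:*/4}
  job_C: interval 7, next fire after T=210 is 217
  job_D: interval 12, next fire after T=210 is 216
  job_E: interval 4, next fire after T=210 is 212
Earliest = 212, winner (lex tiebreak) = job_E

Answer: job_E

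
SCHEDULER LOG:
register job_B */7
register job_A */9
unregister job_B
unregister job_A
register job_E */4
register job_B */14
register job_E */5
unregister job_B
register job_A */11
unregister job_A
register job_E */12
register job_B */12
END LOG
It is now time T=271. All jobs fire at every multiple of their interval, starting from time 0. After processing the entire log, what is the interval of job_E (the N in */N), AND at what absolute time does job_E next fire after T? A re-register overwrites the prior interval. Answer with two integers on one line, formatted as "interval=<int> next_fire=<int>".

Op 1: register job_B */7 -> active={job_B:*/7}
Op 2: register job_A */9 -> active={job_A:*/9, job_B:*/7}
Op 3: unregister job_B -> active={job_A:*/9}
Op 4: unregister job_A -> active={}
Op 5: register job_E */4 -> active={job_E:*/4}
Op 6: register job_B */14 -> active={job_B:*/14, job_E:*/4}
Op 7: register job_E */5 -> active={job_B:*/14, job_E:*/5}
Op 8: unregister job_B -> active={job_E:*/5}
Op 9: register job_A */11 -> active={job_A:*/11, job_E:*/5}
Op 10: unregister job_A -> active={job_E:*/5}
Op 11: register job_E */12 -> active={job_E:*/12}
Op 12: register job_B */12 -> active={job_B:*/12, job_E:*/12}
Final interval of job_E = 12
Next fire of job_E after T=271: (271//12+1)*12 = 276

Answer: interval=12 next_fire=276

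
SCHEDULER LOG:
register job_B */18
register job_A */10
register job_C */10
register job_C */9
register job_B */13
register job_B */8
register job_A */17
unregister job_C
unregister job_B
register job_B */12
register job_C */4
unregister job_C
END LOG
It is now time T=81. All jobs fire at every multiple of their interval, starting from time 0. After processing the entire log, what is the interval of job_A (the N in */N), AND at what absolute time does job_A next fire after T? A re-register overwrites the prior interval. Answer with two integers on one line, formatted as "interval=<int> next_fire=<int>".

Answer: interval=17 next_fire=85

Derivation:
Op 1: register job_B */18 -> active={job_B:*/18}
Op 2: register job_A */10 -> active={job_A:*/10, job_B:*/18}
Op 3: register job_C */10 -> active={job_A:*/10, job_B:*/18, job_C:*/10}
Op 4: register job_C */9 -> active={job_A:*/10, job_B:*/18, job_C:*/9}
Op 5: register job_B */13 -> active={job_A:*/10, job_B:*/13, job_C:*/9}
Op 6: register job_B */8 -> active={job_A:*/10, job_B:*/8, job_C:*/9}
Op 7: register job_A */17 -> active={job_A:*/17, job_B:*/8, job_C:*/9}
Op 8: unregister job_C -> active={job_A:*/17, job_B:*/8}
Op 9: unregister job_B -> active={job_A:*/17}
Op 10: register job_B */12 -> active={job_A:*/17, job_B:*/12}
Op 11: register job_C */4 -> active={job_A:*/17, job_B:*/12, job_C:*/4}
Op 12: unregister job_C -> active={job_A:*/17, job_B:*/12}
Final interval of job_A = 17
Next fire of job_A after T=81: (81//17+1)*17 = 85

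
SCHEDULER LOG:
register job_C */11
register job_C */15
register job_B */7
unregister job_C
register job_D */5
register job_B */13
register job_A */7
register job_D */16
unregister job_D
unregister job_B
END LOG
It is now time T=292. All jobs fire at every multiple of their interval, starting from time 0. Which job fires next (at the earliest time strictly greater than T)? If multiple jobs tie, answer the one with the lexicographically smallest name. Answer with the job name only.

Op 1: register job_C */11 -> active={job_C:*/11}
Op 2: register job_C */15 -> active={job_C:*/15}
Op 3: register job_B */7 -> active={job_B:*/7, job_C:*/15}
Op 4: unregister job_C -> active={job_B:*/7}
Op 5: register job_D */5 -> active={job_B:*/7, job_D:*/5}
Op 6: register job_B */13 -> active={job_B:*/13, job_D:*/5}
Op 7: register job_A */7 -> active={job_A:*/7, job_B:*/13, job_D:*/5}
Op 8: register job_D */16 -> active={job_A:*/7, job_B:*/13, job_D:*/16}
Op 9: unregister job_D -> active={job_A:*/7, job_B:*/13}
Op 10: unregister job_B -> active={job_A:*/7}
  job_A: interval 7, next fire after T=292 is 294
Earliest = 294, winner (lex tiebreak) = job_A

Answer: job_A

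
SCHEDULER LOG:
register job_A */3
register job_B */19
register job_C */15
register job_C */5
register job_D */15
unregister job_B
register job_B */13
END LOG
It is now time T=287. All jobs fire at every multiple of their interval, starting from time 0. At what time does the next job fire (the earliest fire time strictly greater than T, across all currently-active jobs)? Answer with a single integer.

Answer: 288

Derivation:
Op 1: register job_A */3 -> active={job_A:*/3}
Op 2: register job_B */19 -> active={job_A:*/3, job_B:*/19}
Op 3: register job_C */15 -> active={job_A:*/3, job_B:*/19, job_C:*/15}
Op 4: register job_C */5 -> active={job_A:*/3, job_B:*/19, job_C:*/5}
Op 5: register job_D */15 -> active={job_A:*/3, job_B:*/19, job_C:*/5, job_D:*/15}
Op 6: unregister job_B -> active={job_A:*/3, job_C:*/5, job_D:*/15}
Op 7: register job_B */13 -> active={job_A:*/3, job_B:*/13, job_C:*/5, job_D:*/15}
  job_A: interval 3, next fire after T=287 is 288
  job_B: interval 13, next fire after T=287 is 299
  job_C: interval 5, next fire after T=287 is 290
  job_D: interval 15, next fire after T=287 is 300
Earliest fire time = 288 (job job_A)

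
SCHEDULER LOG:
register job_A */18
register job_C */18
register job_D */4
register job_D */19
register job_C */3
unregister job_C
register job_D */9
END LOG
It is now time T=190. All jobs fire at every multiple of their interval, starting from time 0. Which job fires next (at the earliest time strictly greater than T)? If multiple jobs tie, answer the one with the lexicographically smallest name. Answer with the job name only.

Answer: job_A

Derivation:
Op 1: register job_A */18 -> active={job_A:*/18}
Op 2: register job_C */18 -> active={job_A:*/18, job_C:*/18}
Op 3: register job_D */4 -> active={job_A:*/18, job_C:*/18, job_D:*/4}
Op 4: register job_D */19 -> active={job_A:*/18, job_C:*/18, job_D:*/19}
Op 5: register job_C */3 -> active={job_A:*/18, job_C:*/3, job_D:*/19}
Op 6: unregister job_C -> active={job_A:*/18, job_D:*/19}
Op 7: register job_D */9 -> active={job_A:*/18, job_D:*/9}
  job_A: interval 18, next fire after T=190 is 198
  job_D: interval 9, next fire after T=190 is 198
Earliest = 198, winner (lex tiebreak) = job_A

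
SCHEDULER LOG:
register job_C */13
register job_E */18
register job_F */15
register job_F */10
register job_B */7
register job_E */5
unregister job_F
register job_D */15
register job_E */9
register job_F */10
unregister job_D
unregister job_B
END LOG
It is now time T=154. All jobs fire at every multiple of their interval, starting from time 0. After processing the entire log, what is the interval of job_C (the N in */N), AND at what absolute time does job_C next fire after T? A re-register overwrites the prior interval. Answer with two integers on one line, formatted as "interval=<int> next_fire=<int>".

Op 1: register job_C */13 -> active={job_C:*/13}
Op 2: register job_E */18 -> active={job_C:*/13, job_E:*/18}
Op 3: register job_F */15 -> active={job_C:*/13, job_E:*/18, job_F:*/15}
Op 4: register job_F */10 -> active={job_C:*/13, job_E:*/18, job_F:*/10}
Op 5: register job_B */7 -> active={job_B:*/7, job_C:*/13, job_E:*/18, job_F:*/10}
Op 6: register job_E */5 -> active={job_B:*/7, job_C:*/13, job_E:*/5, job_F:*/10}
Op 7: unregister job_F -> active={job_B:*/7, job_C:*/13, job_E:*/5}
Op 8: register job_D */15 -> active={job_B:*/7, job_C:*/13, job_D:*/15, job_E:*/5}
Op 9: register job_E */9 -> active={job_B:*/7, job_C:*/13, job_D:*/15, job_E:*/9}
Op 10: register job_F */10 -> active={job_B:*/7, job_C:*/13, job_D:*/15, job_E:*/9, job_F:*/10}
Op 11: unregister job_D -> active={job_B:*/7, job_C:*/13, job_E:*/9, job_F:*/10}
Op 12: unregister job_B -> active={job_C:*/13, job_E:*/9, job_F:*/10}
Final interval of job_C = 13
Next fire of job_C after T=154: (154//13+1)*13 = 156

Answer: interval=13 next_fire=156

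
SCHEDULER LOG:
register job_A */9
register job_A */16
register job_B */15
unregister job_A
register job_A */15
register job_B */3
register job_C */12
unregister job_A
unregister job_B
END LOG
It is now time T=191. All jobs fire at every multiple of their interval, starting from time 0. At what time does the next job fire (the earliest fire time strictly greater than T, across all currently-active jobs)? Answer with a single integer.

Op 1: register job_A */9 -> active={job_A:*/9}
Op 2: register job_A */16 -> active={job_A:*/16}
Op 3: register job_B */15 -> active={job_A:*/16, job_B:*/15}
Op 4: unregister job_A -> active={job_B:*/15}
Op 5: register job_A */15 -> active={job_A:*/15, job_B:*/15}
Op 6: register job_B */3 -> active={job_A:*/15, job_B:*/3}
Op 7: register job_C */12 -> active={job_A:*/15, job_B:*/3, job_C:*/12}
Op 8: unregister job_A -> active={job_B:*/3, job_C:*/12}
Op 9: unregister job_B -> active={job_C:*/12}
  job_C: interval 12, next fire after T=191 is 192
Earliest fire time = 192 (job job_C)

Answer: 192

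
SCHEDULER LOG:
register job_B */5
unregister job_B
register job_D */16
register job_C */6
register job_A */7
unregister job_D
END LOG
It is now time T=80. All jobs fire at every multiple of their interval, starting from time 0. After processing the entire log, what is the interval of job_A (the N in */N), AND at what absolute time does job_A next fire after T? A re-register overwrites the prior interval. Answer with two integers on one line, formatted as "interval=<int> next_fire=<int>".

Answer: interval=7 next_fire=84

Derivation:
Op 1: register job_B */5 -> active={job_B:*/5}
Op 2: unregister job_B -> active={}
Op 3: register job_D */16 -> active={job_D:*/16}
Op 4: register job_C */6 -> active={job_C:*/6, job_D:*/16}
Op 5: register job_A */7 -> active={job_A:*/7, job_C:*/6, job_D:*/16}
Op 6: unregister job_D -> active={job_A:*/7, job_C:*/6}
Final interval of job_A = 7
Next fire of job_A after T=80: (80//7+1)*7 = 84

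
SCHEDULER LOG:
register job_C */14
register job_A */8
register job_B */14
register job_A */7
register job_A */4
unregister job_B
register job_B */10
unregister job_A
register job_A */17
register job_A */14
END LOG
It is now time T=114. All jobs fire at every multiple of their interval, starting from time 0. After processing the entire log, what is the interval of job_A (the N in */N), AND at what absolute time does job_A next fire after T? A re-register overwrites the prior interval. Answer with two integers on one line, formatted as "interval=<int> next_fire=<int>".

Op 1: register job_C */14 -> active={job_C:*/14}
Op 2: register job_A */8 -> active={job_A:*/8, job_C:*/14}
Op 3: register job_B */14 -> active={job_A:*/8, job_B:*/14, job_C:*/14}
Op 4: register job_A */7 -> active={job_A:*/7, job_B:*/14, job_C:*/14}
Op 5: register job_A */4 -> active={job_A:*/4, job_B:*/14, job_C:*/14}
Op 6: unregister job_B -> active={job_A:*/4, job_C:*/14}
Op 7: register job_B */10 -> active={job_A:*/4, job_B:*/10, job_C:*/14}
Op 8: unregister job_A -> active={job_B:*/10, job_C:*/14}
Op 9: register job_A */17 -> active={job_A:*/17, job_B:*/10, job_C:*/14}
Op 10: register job_A */14 -> active={job_A:*/14, job_B:*/10, job_C:*/14}
Final interval of job_A = 14
Next fire of job_A after T=114: (114//14+1)*14 = 126

Answer: interval=14 next_fire=126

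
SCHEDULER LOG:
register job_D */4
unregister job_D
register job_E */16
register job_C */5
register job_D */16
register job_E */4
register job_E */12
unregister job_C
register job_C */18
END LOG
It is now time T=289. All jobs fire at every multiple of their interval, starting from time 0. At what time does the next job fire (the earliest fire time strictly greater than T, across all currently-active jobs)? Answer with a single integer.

Op 1: register job_D */4 -> active={job_D:*/4}
Op 2: unregister job_D -> active={}
Op 3: register job_E */16 -> active={job_E:*/16}
Op 4: register job_C */5 -> active={job_C:*/5, job_E:*/16}
Op 5: register job_D */16 -> active={job_C:*/5, job_D:*/16, job_E:*/16}
Op 6: register job_E */4 -> active={job_C:*/5, job_D:*/16, job_E:*/4}
Op 7: register job_E */12 -> active={job_C:*/5, job_D:*/16, job_E:*/12}
Op 8: unregister job_C -> active={job_D:*/16, job_E:*/12}
Op 9: register job_C */18 -> active={job_C:*/18, job_D:*/16, job_E:*/12}
  job_C: interval 18, next fire after T=289 is 306
  job_D: interval 16, next fire after T=289 is 304
  job_E: interval 12, next fire after T=289 is 300
Earliest fire time = 300 (job job_E)

Answer: 300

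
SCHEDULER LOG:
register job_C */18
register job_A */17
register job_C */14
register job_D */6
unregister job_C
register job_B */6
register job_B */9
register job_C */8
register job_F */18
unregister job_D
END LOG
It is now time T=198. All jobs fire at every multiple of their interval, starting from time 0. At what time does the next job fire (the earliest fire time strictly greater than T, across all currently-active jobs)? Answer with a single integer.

Answer: 200

Derivation:
Op 1: register job_C */18 -> active={job_C:*/18}
Op 2: register job_A */17 -> active={job_A:*/17, job_C:*/18}
Op 3: register job_C */14 -> active={job_A:*/17, job_C:*/14}
Op 4: register job_D */6 -> active={job_A:*/17, job_C:*/14, job_D:*/6}
Op 5: unregister job_C -> active={job_A:*/17, job_D:*/6}
Op 6: register job_B */6 -> active={job_A:*/17, job_B:*/6, job_D:*/6}
Op 7: register job_B */9 -> active={job_A:*/17, job_B:*/9, job_D:*/6}
Op 8: register job_C */8 -> active={job_A:*/17, job_B:*/9, job_C:*/8, job_D:*/6}
Op 9: register job_F */18 -> active={job_A:*/17, job_B:*/9, job_C:*/8, job_D:*/6, job_F:*/18}
Op 10: unregister job_D -> active={job_A:*/17, job_B:*/9, job_C:*/8, job_F:*/18}
  job_A: interval 17, next fire after T=198 is 204
  job_B: interval 9, next fire after T=198 is 207
  job_C: interval 8, next fire after T=198 is 200
  job_F: interval 18, next fire after T=198 is 216
Earliest fire time = 200 (job job_C)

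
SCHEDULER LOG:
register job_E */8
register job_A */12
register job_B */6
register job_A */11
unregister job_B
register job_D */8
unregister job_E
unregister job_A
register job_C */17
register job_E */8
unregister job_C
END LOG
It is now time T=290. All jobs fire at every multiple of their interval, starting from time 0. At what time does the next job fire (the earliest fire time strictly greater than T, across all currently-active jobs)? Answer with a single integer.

Op 1: register job_E */8 -> active={job_E:*/8}
Op 2: register job_A */12 -> active={job_A:*/12, job_E:*/8}
Op 3: register job_B */6 -> active={job_A:*/12, job_B:*/6, job_E:*/8}
Op 4: register job_A */11 -> active={job_A:*/11, job_B:*/6, job_E:*/8}
Op 5: unregister job_B -> active={job_A:*/11, job_E:*/8}
Op 6: register job_D */8 -> active={job_A:*/11, job_D:*/8, job_E:*/8}
Op 7: unregister job_E -> active={job_A:*/11, job_D:*/8}
Op 8: unregister job_A -> active={job_D:*/8}
Op 9: register job_C */17 -> active={job_C:*/17, job_D:*/8}
Op 10: register job_E */8 -> active={job_C:*/17, job_D:*/8, job_E:*/8}
Op 11: unregister job_C -> active={job_D:*/8, job_E:*/8}
  job_D: interval 8, next fire after T=290 is 296
  job_E: interval 8, next fire after T=290 is 296
Earliest fire time = 296 (job job_D)

Answer: 296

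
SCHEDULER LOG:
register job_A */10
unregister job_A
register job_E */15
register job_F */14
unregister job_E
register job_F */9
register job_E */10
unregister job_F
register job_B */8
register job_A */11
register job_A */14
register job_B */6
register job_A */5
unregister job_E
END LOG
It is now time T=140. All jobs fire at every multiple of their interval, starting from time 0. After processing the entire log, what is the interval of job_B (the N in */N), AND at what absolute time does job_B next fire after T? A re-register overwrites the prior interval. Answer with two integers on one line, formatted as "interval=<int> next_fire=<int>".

Answer: interval=6 next_fire=144

Derivation:
Op 1: register job_A */10 -> active={job_A:*/10}
Op 2: unregister job_A -> active={}
Op 3: register job_E */15 -> active={job_E:*/15}
Op 4: register job_F */14 -> active={job_E:*/15, job_F:*/14}
Op 5: unregister job_E -> active={job_F:*/14}
Op 6: register job_F */9 -> active={job_F:*/9}
Op 7: register job_E */10 -> active={job_E:*/10, job_F:*/9}
Op 8: unregister job_F -> active={job_E:*/10}
Op 9: register job_B */8 -> active={job_B:*/8, job_E:*/10}
Op 10: register job_A */11 -> active={job_A:*/11, job_B:*/8, job_E:*/10}
Op 11: register job_A */14 -> active={job_A:*/14, job_B:*/8, job_E:*/10}
Op 12: register job_B */6 -> active={job_A:*/14, job_B:*/6, job_E:*/10}
Op 13: register job_A */5 -> active={job_A:*/5, job_B:*/6, job_E:*/10}
Op 14: unregister job_E -> active={job_A:*/5, job_B:*/6}
Final interval of job_B = 6
Next fire of job_B after T=140: (140//6+1)*6 = 144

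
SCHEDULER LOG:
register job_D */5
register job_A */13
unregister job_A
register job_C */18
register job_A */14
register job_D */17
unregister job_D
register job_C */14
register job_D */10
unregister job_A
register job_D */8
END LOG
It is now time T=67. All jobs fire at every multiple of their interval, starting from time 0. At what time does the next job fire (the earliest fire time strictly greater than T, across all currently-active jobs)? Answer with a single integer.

Op 1: register job_D */5 -> active={job_D:*/5}
Op 2: register job_A */13 -> active={job_A:*/13, job_D:*/5}
Op 3: unregister job_A -> active={job_D:*/5}
Op 4: register job_C */18 -> active={job_C:*/18, job_D:*/5}
Op 5: register job_A */14 -> active={job_A:*/14, job_C:*/18, job_D:*/5}
Op 6: register job_D */17 -> active={job_A:*/14, job_C:*/18, job_D:*/17}
Op 7: unregister job_D -> active={job_A:*/14, job_C:*/18}
Op 8: register job_C */14 -> active={job_A:*/14, job_C:*/14}
Op 9: register job_D */10 -> active={job_A:*/14, job_C:*/14, job_D:*/10}
Op 10: unregister job_A -> active={job_C:*/14, job_D:*/10}
Op 11: register job_D */8 -> active={job_C:*/14, job_D:*/8}
  job_C: interval 14, next fire after T=67 is 70
  job_D: interval 8, next fire after T=67 is 72
Earliest fire time = 70 (job job_C)

Answer: 70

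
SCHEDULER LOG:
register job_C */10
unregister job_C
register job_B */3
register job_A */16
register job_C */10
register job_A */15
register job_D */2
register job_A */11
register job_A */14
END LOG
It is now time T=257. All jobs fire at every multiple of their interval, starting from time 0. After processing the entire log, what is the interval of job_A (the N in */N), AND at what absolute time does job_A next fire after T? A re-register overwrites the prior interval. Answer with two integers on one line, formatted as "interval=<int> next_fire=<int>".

Answer: interval=14 next_fire=266

Derivation:
Op 1: register job_C */10 -> active={job_C:*/10}
Op 2: unregister job_C -> active={}
Op 3: register job_B */3 -> active={job_B:*/3}
Op 4: register job_A */16 -> active={job_A:*/16, job_B:*/3}
Op 5: register job_C */10 -> active={job_A:*/16, job_B:*/3, job_C:*/10}
Op 6: register job_A */15 -> active={job_A:*/15, job_B:*/3, job_C:*/10}
Op 7: register job_D */2 -> active={job_A:*/15, job_B:*/3, job_C:*/10, job_D:*/2}
Op 8: register job_A */11 -> active={job_A:*/11, job_B:*/3, job_C:*/10, job_D:*/2}
Op 9: register job_A */14 -> active={job_A:*/14, job_B:*/3, job_C:*/10, job_D:*/2}
Final interval of job_A = 14
Next fire of job_A after T=257: (257//14+1)*14 = 266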